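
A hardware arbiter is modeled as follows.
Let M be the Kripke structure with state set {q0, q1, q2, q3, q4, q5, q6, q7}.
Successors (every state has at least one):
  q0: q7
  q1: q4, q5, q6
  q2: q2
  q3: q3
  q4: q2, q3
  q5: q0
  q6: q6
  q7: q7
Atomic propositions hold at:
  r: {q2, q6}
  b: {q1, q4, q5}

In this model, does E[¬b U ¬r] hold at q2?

No

Sat(¬b) = {q0, q2, q3, q6, q7}
Sat(¬r) = {q0, q1, q3, q4, q5, q7}
E[¬b U ¬r]: least fixpoint, start Z0 = Sat(¬r) = {q0, q1, q3, q4, q5, q7}, add states in Sat(¬b) with some successor in Z. Already a fixed point.
Sat(E[¬b U ¬r]) = {q0, q1, q3, q4, q5, q7}
q2 ∉ Sat(E[¬b U ¬r]) = {q0, q1, q3, q4, q5, q7}, so the formula does not hold at q2.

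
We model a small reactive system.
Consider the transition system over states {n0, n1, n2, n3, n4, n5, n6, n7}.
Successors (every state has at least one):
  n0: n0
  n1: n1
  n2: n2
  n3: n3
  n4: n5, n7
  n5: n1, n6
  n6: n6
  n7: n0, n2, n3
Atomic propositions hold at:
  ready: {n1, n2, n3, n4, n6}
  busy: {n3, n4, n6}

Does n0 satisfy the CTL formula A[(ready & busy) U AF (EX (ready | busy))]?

Sat(ready & busy) = {n3, n4, n6}
Sat(ready | busy) = {n1, n2, n3, n4, n6}
Sat(EX (ready | busy)) = {s : some successor in {n1, n2, n3, n4, n6}} = {n1, n2, n3, n5, n6, n7}
AF (EX (ready | busy)): least fixpoint, start Z0 = {n1, n2, n3, n5, n6, n7}, add states with every successor in Z. Z1 = {n1, n2, n3, n4, n5, n6, n7}; fixed.
Sat(AF (EX (ready | busy))) = {n1, n2, n3, n4, n5, n6, n7}
A[(ready & busy) U AF (EX (ready | busy))]: least fixpoint, start Z0 = Sat(AF (EX (ready | busy))) = {n1, n2, n3, n4, n5, n6, n7}, add states in Sat(ready & busy) with every successor in Z. Already a fixed point.
Sat(A[(ready & busy) U AF (EX (ready | busy))]) = {n1, n2, n3, n4, n5, n6, n7}
n0 ∉ Sat(A[(ready & busy) U AF (EX (ready | busy))]) = {n1, n2, n3, n4, n5, n6, n7}, so the formula does not hold at n0.

No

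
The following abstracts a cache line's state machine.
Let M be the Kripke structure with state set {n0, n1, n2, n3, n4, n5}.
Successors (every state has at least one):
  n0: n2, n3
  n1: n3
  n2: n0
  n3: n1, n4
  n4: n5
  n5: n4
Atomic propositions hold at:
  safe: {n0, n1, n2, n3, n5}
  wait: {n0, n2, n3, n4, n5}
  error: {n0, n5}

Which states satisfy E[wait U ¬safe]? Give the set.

{n0, n2, n3, n4, n5}

Sat(¬safe) = {n4}
E[wait U ¬safe]: least fixpoint, start Z0 = Sat(¬safe) = {n4}, add states in Sat(wait) with some successor in Z. Z1 = {n3, n4, n5}; Z2 = {n0, n3, n4, n5}; Z3 = {n0, n2, n3, n4, n5}; fixed.
Sat(E[wait U ¬safe]) = {n0, n2, n3, n4, n5}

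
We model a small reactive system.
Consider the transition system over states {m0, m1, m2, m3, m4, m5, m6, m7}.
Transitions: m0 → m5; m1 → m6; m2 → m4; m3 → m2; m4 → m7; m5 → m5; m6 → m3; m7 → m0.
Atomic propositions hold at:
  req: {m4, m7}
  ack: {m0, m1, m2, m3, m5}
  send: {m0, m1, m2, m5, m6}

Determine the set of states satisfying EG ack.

{m0, m5}

EG ack: greatest fixpoint, start Z0 = {m0, m1, m2, m3, m5}, keep only states in Sat with some successor in Z. Z1 = {m0, m3, m5}; Z2 = {m0, m5}; fixed.
Sat(EG ack) = {m0, m5}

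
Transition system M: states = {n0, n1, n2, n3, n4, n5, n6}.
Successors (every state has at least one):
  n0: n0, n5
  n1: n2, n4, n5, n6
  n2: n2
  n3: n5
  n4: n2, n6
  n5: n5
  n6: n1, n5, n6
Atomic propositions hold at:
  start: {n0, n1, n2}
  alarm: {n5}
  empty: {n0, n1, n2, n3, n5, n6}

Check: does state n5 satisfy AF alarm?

Yes

AF alarm: least fixpoint, start Z0 = {n5}, add states with every successor in Z. Z1 = {n3, n5}; fixed.
Sat(AF alarm) = {n3, n5}
n5 ∈ Sat(AF alarm) = {n3, n5}, so the formula holds at n5.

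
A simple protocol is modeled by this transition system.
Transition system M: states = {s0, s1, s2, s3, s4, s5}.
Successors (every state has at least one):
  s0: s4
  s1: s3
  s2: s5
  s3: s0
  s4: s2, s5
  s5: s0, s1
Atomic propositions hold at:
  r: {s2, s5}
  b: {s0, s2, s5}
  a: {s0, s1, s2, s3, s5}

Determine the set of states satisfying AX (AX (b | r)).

Sat(b | r) = {s0, s2, s5}
Sat(AX (b | r)) = {s : every successor in {s0, s2, s5}} = {s2, s3, s4}
Sat(AX (AX (b | r))) = {s : every successor in {s2, s3, s4}} = {s0, s1}

{s0, s1}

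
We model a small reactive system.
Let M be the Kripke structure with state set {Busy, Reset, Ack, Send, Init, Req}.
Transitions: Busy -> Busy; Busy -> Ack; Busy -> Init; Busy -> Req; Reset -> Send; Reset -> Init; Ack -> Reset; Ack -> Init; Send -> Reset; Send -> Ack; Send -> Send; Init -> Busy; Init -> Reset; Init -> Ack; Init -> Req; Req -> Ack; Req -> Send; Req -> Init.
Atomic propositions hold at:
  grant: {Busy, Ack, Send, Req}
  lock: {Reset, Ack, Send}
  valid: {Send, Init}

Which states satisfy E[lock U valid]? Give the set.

{Reset, Ack, Send, Init}

E[lock U valid]: least fixpoint, start Z0 = Sat(valid) = {Send, Init}, add states in Sat(lock) with some successor in Z. Z1 = {Reset, Ack, Send, Init}; fixed.
Sat(E[lock U valid]) = {Reset, Ack, Send, Init}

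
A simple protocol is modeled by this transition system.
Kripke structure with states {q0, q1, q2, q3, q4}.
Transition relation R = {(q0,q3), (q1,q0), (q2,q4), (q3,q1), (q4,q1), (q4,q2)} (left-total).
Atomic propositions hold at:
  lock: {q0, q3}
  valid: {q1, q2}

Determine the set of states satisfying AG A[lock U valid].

A[lock U valid]: least fixpoint, start Z0 = Sat(valid) = {q1, q2}, add states in Sat(lock) with every successor in Z. Z1 = {q1, q2, q3}; Z2 = {q0, q1, q2, q3}; fixed.
Sat(A[lock U valid]) = {q0, q1, q2, q3}
AG A[lock U valid]: greatest fixpoint, start Z0 = {q0, q1, q2, q3}, keep only states in Sat with every successor in Z. Z1 = {q0, q1, q3}; fixed.
Sat(AG A[lock U valid]) = {q0, q1, q3}

{q0, q1, q3}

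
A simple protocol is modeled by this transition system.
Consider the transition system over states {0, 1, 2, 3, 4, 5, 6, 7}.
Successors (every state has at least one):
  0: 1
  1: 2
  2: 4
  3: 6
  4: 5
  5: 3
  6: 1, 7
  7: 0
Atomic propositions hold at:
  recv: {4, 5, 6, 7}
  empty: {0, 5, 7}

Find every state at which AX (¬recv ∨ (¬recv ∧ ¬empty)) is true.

{0, 1, 5, 7}

Sat(¬recv) = {0, 1, 2, 3}
Sat(¬empty) = {1, 2, 3, 4, 6}
Sat(¬recv ∧ ¬empty) = {1, 2, 3}
Sat(¬recv ∨ (¬recv ∧ ¬empty)) = {0, 1, 2, 3}
Sat(AX (¬recv ∨ (¬recv ∧ ¬empty))) = {s : every successor in {0, 1, 2, 3}} = {0, 1, 5, 7}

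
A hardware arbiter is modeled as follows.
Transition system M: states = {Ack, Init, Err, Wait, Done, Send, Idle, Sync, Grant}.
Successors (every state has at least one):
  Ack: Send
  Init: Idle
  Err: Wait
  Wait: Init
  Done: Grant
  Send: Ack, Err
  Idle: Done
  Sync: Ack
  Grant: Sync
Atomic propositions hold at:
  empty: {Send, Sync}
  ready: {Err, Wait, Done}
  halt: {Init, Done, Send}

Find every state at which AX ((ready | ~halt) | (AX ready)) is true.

Sat(~halt) = {Ack, Err, Wait, Idle, Sync, Grant}
Sat(ready | ~halt) = {Ack, Err, Wait, Done, Idle, Sync, Grant}
Sat(AX ready) = {s : every successor in {Err, Wait, Done}} = {Err, Idle}
Sat((ready | ~halt) | (AX ready)) = {Ack, Err, Wait, Done, Idle, Sync, Grant}
Sat(AX ((ready | ~halt) | (AX ready))) = {s : every successor in {Ack, Err, Wait, Done, Idle, Sync, Grant}} = {Init, Err, Done, Send, Idle, Sync, Grant}

{Init, Err, Done, Send, Idle, Sync, Grant}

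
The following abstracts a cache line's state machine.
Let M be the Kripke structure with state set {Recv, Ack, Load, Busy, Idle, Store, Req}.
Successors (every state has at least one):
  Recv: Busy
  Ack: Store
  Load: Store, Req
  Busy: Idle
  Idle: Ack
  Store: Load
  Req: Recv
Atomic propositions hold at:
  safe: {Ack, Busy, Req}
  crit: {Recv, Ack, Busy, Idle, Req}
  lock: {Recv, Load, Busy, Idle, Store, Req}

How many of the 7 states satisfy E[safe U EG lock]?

EG lock: greatest fixpoint, start Z0 = {Recv, Load, Busy, Idle, Store, Req}, keep only states in Sat with some successor in Z. Z1 = {Recv, Load, Busy, Store, Req}; Z2 = {Recv, Load, Store, Req}; Z3 = {Load, Store, Req}; Z4 = {Load, Store}; fixed.
Sat(EG lock) = {Load, Store}
E[safe U EG lock]: least fixpoint, start Z0 = Sat(EG lock) = {Load, Store}, add states in Sat(safe) with some successor in Z. Z1 = {Ack, Load, Store}; fixed.
Sat(E[safe U EG lock]) = {Ack, Load, Store}
|Sat(E[safe U EG lock])| = |{Ack, Load, Store}| = 3.

3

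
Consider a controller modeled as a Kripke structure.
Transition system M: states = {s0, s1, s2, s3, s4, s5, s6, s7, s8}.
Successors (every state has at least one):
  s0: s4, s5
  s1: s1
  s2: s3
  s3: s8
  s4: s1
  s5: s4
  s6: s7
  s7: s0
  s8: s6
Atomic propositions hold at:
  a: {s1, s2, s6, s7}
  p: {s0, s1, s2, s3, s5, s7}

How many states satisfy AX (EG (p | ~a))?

6

Sat(~a) = {s0, s3, s4, s5, s8}
Sat(p | ~a) = {s0, s1, s2, s3, s4, s5, s7, s8}
EG (p | ~a): greatest fixpoint, start Z0 = {s0, s1, s2, s3, s4, s5, s7, s8}, keep only states in Sat with some successor in Z. Z1 = {s0, s1, s2, s3, s4, s5, s7}; Z2 = {s0, s1, s2, s4, s5, s7}; Z3 = {s0, s1, s4, s5, s7}; fixed.
Sat(EG (p | ~a)) = {s0, s1, s4, s5, s7}
Sat(AX (EG (p | ~a))) = {s : every successor in {s0, s1, s4, s5, s7}} = {s0, s1, s4, s5, s6, s7}
|Sat(AX (EG (p | ~a)))| = |{s0, s1, s4, s5, s6, s7}| = 6.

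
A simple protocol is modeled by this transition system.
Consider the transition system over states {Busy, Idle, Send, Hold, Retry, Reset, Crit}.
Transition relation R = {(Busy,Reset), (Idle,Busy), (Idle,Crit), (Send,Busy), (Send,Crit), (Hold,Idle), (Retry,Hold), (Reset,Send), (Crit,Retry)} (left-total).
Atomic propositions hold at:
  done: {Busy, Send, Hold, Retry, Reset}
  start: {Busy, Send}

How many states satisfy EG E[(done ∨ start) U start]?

3

Sat(done ∨ start) = {Busy, Send, Hold, Retry, Reset}
E[(done ∨ start) U start]: least fixpoint, start Z0 = Sat(start) = {Busy, Send}, add states in Sat(done ∨ start) with some successor in Z. Z1 = {Busy, Send, Reset}; fixed.
Sat(E[(done ∨ start) U start]) = {Busy, Send, Reset}
EG E[(done ∨ start) U start]: greatest fixpoint, start Z0 = {Busy, Send, Reset}, keep only states in Sat with some successor in Z. Already a fixed point.
Sat(EG E[(done ∨ start) U start]) = {Busy, Send, Reset}
|Sat(EG E[(done ∨ start) U start])| = |{Busy, Send, Reset}| = 3.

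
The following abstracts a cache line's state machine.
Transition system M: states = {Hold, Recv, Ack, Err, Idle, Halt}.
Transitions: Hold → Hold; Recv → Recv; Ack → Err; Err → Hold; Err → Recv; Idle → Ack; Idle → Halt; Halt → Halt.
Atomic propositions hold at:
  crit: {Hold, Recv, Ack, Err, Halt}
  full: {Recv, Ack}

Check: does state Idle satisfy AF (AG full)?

No

AG full: greatest fixpoint, start Z0 = {Recv, Ack}, keep only states in Sat with every successor in Z. Z1 = {Recv}; fixed.
Sat(AG full) = {Recv}
AF (AG full): least fixpoint, start Z0 = {Recv}, add states with every successor in Z. Already a fixed point.
Sat(AF (AG full)) = {Recv}
Idle ∉ Sat(AF (AG full)) = {Recv}, so the formula does not hold at Idle.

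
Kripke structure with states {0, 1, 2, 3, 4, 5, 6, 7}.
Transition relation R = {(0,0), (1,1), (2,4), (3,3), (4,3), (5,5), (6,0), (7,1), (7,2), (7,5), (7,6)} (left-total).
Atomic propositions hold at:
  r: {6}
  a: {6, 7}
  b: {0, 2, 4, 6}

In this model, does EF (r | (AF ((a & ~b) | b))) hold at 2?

Sat(~b) = {1, 3, 5, 7}
Sat(a & ~b) = {7}
Sat((a & ~b) | b) = {0, 2, 4, 6, 7}
AF ((a & ~b) | b): least fixpoint, start Z0 = {0, 2, 4, 6, 7}, add states with every successor in Z. Already a fixed point.
Sat(AF ((a & ~b) | b)) = {0, 2, 4, 6, 7}
Sat(r | (AF ((a & ~b) | b))) = {0, 2, 4, 6, 7}
EF (r | (AF ((a & ~b) | b))): least fixpoint, start Z0 = {0, 2, 4, 6, 7}, add states with some successor in Z. Already a fixed point.
Sat(EF (r | (AF ((a & ~b) | b)))) = {0, 2, 4, 6, 7}
2 ∈ Sat(EF (r | (AF ((a & ~b) | b)))) = {0, 2, 4, 6, 7}, so the formula holds at 2.

Yes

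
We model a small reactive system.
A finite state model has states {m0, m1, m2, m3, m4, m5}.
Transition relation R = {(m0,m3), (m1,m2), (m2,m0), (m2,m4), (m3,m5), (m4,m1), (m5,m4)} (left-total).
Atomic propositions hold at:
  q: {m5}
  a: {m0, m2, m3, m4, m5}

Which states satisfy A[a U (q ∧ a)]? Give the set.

{m0, m3, m5}

Sat(q ∧ a) = {m5}
A[a U (q ∧ a)]: least fixpoint, start Z0 = Sat((q ∧ a)) = {m5}, add states in Sat(a) with every successor in Z. Z1 = {m3, m5}; Z2 = {m0, m3, m5}; fixed.
Sat(A[a U (q ∧ a)]) = {m0, m3, m5}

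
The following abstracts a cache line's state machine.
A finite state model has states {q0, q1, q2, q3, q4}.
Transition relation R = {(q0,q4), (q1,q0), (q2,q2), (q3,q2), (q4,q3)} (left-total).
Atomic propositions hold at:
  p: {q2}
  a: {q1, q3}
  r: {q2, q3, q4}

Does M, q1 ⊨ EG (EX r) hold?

No

Sat(EX r) = {s : some successor in {q2, q3, q4}} = {q0, q2, q3, q4}
EG (EX r): greatest fixpoint, start Z0 = {q0, q2, q3, q4}, keep only states in Sat with some successor in Z. Already a fixed point.
Sat(EG (EX r)) = {q0, q2, q3, q4}
q1 ∉ Sat(EG (EX r)) = {q0, q2, q3, q4}, so the formula does not hold at q1.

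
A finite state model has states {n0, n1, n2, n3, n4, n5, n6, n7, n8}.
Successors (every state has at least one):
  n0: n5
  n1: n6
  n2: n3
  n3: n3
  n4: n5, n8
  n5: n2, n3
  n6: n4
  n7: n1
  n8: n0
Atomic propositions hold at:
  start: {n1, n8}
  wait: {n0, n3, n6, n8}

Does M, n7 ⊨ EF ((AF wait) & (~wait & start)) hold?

AF wait: least fixpoint, start Z0 = {n0, n3, n6, n8}, add states with every successor in Z. Z1 = {n0, n1, n2, n3, n6, n8}; Z2 = {n0, n1, n2, n3, n5, n6, n7, n8}; Z3 = {n0, n1, n2, n3, n4, n5, n6, n7, n8}; fixed.
Sat(AF wait) = {n0, n1, n2, n3, n4, n5, n6, n7, n8}
Sat(~wait) = {n1, n2, n4, n5, n7}
Sat(~wait & start) = {n1}
Sat((AF wait) & (~wait & start)) = {n1}
EF ((AF wait) & (~wait & start)): least fixpoint, start Z0 = {n1}, add states with some successor in Z. Z1 = {n1, n7}; fixed.
Sat(EF ((AF wait) & (~wait & start))) = {n1, n7}
n7 ∈ Sat(EF ((AF wait) & (~wait & start))) = {n1, n7}, so the formula holds at n7.

Yes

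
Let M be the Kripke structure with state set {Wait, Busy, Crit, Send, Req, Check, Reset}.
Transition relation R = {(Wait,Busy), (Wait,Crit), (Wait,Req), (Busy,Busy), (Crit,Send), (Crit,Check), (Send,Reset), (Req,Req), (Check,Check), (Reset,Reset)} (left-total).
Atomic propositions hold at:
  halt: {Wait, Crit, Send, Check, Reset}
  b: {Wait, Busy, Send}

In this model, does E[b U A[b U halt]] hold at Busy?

No

A[b U halt]: least fixpoint, start Z0 = Sat(halt) = {Wait, Crit, Send, Check, Reset}, add states in Sat(b) with every successor in Z. Already a fixed point.
Sat(A[b U halt]) = {Wait, Crit, Send, Check, Reset}
E[b U A[b U halt]]: least fixpoint, start Z0 = Sat(A[b U halt]) = {Wait, Crit, Send, Check, Reset}, add states in Sat(b) with some successor in Z. Already a fixed point.
Sat(E[b U A[b U halt]]) = {Wait, Crit, Send, Check, Reset}
Busy ∉ Sat(E[b U A[b U halt]]) = {Wait, Crit, Send, Check, Reset}, so the formula does not hold at Busy.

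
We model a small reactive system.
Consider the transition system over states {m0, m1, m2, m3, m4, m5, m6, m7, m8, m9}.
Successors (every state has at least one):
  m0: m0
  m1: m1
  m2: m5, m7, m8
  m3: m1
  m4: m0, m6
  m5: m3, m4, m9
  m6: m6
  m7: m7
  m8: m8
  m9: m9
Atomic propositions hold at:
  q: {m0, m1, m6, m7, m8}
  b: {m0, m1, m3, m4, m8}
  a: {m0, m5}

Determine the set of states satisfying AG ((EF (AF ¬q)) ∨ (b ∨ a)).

Sat(¬q) = {m2, m3, m4, m5, m9}
AF ¬q: least fixpoint, start Z0 = {m2, m3, m4, m5, m9}, add states with every successor in Z. Already a fixed point.
Sat(AF ¬q) = {m2, m3, m4, m5, m9}
EF (AF ¬q): least fixpoint, start Z0 = {m2, m3, m4, m5, m9}, add states with some successor in Z. Already a fixed point.
Sat(EF (AF ¬q)) = {m2, m3, m4, m5, m9}
Sat(b ∨ a) = {m0, m1, m3, m4, m5, m8}
Sat((EF (AF ¬q)) ∨ (b ∨ a)) = {m0, m1, m2, m3, m4, m5, m8, m9}
AG ((EF (AF ¬q)) ∨ (b ∨ a)): greatest fixpoint, start Z0 = {m0, m1, m2, m3, m4, m5, m8, m9}, keep only states in Sat with every successor in Z. Z1 = {m0, m1, m3, m5, m8, m9}; Z2 = {m0, m1, m3, m8, m9}; fixed.
Sat(AG ((EF (AF ¬q)) ∨ (b ∨ a))) = {m0, m1, m3, m8, m9}

{m0, m1, m3, m8, m9}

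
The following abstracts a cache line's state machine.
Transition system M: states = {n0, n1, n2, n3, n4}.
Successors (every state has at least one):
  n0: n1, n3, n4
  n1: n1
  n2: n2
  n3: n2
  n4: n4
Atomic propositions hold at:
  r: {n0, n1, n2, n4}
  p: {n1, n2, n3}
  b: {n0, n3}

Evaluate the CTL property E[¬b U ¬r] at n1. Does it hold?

Sat(¬b) = {n1, n2, n4}
Sat(¬r) = {n3}
E[¬b U ¬r]: least fixpoint, start Z0 = Sat(¬r) = {n3}, add states in Sat(¬b) with some successor in Z. Already a fixed point.
Sat(E[¬b U ¬r]) = {n3}
n1 ∉ Sat(E[¬b U ¬r]) = {n3}, so the formula does not hold at n1.

No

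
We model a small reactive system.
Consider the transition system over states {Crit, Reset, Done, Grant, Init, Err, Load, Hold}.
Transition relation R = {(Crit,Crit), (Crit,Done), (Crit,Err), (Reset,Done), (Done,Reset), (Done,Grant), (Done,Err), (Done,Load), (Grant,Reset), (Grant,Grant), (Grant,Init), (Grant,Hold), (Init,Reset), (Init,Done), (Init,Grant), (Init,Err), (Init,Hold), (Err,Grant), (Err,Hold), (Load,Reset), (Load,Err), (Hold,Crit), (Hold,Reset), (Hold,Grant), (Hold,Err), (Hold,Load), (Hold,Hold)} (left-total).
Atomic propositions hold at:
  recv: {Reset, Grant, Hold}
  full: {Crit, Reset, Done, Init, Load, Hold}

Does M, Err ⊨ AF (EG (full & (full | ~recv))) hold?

Sat(~recv) = {Crit, Done, Init, Err, Load}
Sat(full | ~recv) = {Crit, Reset, Done, Init, Err, Load, Hold}
Sat(full & (full | ~recv)) = {Crit, Reset, Done, Init, Load, Hold}
EG (full & (full | ~recv)): greatest fixpoint, start Z0 = {Crit, Reset, Done, Init, Load, Hold}, keep only states in Sat with some successor in Z. Already a fixed point.
Sat(EG (full & (full | ~recv))) = {Crit, Reset, Done, Init, Load, Hold}
AF (EG (full & (full | ~recv))): least fixpoint, start Z0 = {Crit, Reset, Done, Init, Load, Hold}, add states with every successor in Z. Already a fixed point.
Sat(AF (EG (full & (full | ~recv)))) = {Crit, Reset, Done, Init, Load, Hold}
Err ∉ Sat(AF (EG (full & (full | ~recv)))) = {Crit, Reset, Done, Init, Load, Hold}, so the formula does not hold at Err.

No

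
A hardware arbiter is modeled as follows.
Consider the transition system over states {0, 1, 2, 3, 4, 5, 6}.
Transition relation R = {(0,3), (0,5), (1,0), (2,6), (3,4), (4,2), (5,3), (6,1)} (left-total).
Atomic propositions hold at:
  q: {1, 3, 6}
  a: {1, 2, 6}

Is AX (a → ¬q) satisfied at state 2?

Sat(¬q) = {0, 2, 4, 5}
Sat(a → ¬q) = {0, 2, 3, 4, 5}
Sat(AX (a → ¬q)) = {s : every successor in {0, 2, 3, 4, 5}} = {0, 1, 3, 4, 5}
2 ∉ Sat(AX (a → ¬q)) = {0, 1, 3, 4, 5}, so the formula does not hold at 2.

No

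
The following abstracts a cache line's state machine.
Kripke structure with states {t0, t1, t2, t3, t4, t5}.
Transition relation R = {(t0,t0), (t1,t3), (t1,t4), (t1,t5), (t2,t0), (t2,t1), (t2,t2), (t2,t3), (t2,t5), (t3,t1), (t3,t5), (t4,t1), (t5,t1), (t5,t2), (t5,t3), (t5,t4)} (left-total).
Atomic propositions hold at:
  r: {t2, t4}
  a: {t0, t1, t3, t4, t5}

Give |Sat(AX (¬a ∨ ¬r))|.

4

Sat(¬a) = {t2}
Sat(¬r) = {t0, t1, t3, t5}
Sat(¬a ∨ ¬r) = {t0, t1, t2, t3, t5}
Sat(AX (¬a ∨ ¬r)) = {s : every successor in {t0, t1, t2, t3, t5}} = {t0, t2, t3, t4}
|Sat(AX (¬a ∨ ¬r))| = |{t0, t2, t3, t4}| = 4.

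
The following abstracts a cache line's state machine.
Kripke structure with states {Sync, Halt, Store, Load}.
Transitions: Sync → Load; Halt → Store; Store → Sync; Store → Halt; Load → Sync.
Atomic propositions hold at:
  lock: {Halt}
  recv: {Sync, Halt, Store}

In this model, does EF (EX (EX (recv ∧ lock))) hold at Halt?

Yes

Sat(recv ∧ lock) = {Halt}
Sat(EX (recv ∧ lock)) = {s : some successor in {Halt}} = {Store}
Sat(EX (EX (recv ∧ lock))) = {s : some successor in {Store}} = {Halt}
EF (EX (EX (recv ∧ lock))): least fixpoint, start Z0 = {Halt}, add states with some successor in Z. Z1 = {Halt, Store}; fixed.
Sat(EF (EX (EX (recv ∧ lock)))) = {Halt, Store}
Halt ∈ Sat(EF (EX (EX (recv ∧ lock)))) = {Halt, Store}, so the formula holds at Halt.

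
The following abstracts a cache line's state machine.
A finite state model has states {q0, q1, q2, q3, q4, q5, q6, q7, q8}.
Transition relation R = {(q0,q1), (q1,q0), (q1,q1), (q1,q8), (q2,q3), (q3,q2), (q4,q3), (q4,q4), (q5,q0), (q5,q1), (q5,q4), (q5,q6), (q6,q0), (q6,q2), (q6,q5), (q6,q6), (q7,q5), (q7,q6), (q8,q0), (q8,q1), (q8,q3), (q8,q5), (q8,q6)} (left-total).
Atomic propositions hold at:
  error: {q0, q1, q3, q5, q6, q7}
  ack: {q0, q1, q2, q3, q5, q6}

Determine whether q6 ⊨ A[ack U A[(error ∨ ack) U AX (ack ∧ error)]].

Sat(error ∨ ack) = {q0, q1, q2, q3, q5, q6, q7}
Sat(ack ∧ error) = {q0, q1, q3, q5, q6}
Sat(AX (ack ∧ error)) = {s : every successor in {q0, q1, q3, q5, q6}} = {q0, q2, q7, q8}
A[(error ∨ ack) U AX (ack ∧ error)]: least fixpoint, start Z0 = Sat(AX (ack ∧ error)) = {q0, q2, q7, q8}, add states in Sat(error ∨ ack) with every successor in Z. Z1 = {q0, q2, q3, q7, q8}; fixed.
Sat(A[(error ∨ ack) U AX (ack ∧ error)]) = {q0, q2, q3, q7, q8}
A[ack U A[(error ∨ ack) U AX (ack ∧ error)]]: least fixpoint, start Z0 = Sat(A[(error ∨ ack) U AX (ack ∧ error)]) = {q0, q2, q3, q7, q8}, add states in Sat(ack) with every successor in Z. Already a fixed point.
Sat(A[ack U A[(error ∨ ack) U AX (ack ∧ error)]]) = {q0, q2, q3, q7, q8}
q6 ∉ Sat(A[ack U A[(error ∨ ack) U AX (ack ∧ error)]]) = {q0, q2, q3, q7, q8}, so the formula does not hold at q6.

No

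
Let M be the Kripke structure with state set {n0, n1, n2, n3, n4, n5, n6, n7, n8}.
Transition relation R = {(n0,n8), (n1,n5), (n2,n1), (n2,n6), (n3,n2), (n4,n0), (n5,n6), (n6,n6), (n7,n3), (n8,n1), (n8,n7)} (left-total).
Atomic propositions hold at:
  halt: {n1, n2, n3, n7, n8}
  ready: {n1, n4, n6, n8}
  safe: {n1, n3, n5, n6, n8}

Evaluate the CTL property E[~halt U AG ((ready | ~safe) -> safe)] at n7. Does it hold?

No

Sat(~halt) = {n0, n4, n5, n6}
Sat(~safe) = {n0, n2, n4, n7}
Sat(ready | ~safe) = {n0, n1, n2, n4, n6, n7, n8}
Sat((ready | ~safe) -> safe) = {n1, n3, n5, n6, n8}
AG ((ready | ~safe) -> safe): greatest fixpoint, start Z0 = {n1, n3, n5, n6, n8}, keep only states in Sat with every successor in Z. Z1 = {n1, n5, n6}; fixed.
Sat(AG ((ready | ~safe) -> safe)) = {n1, n5, n6}
E[~halt U AG ((ready | ~safe) -> safe)]: least fixpoint, start Z0 = Sat(AG ((ready | ~safe) -> safe)) = {n1, n5, n6}, add states in Sat(~halt) with some successor in Z. Already a fixed point.
Sat(E[~halt U AG ((ready | ~safe) -> safe)]) = {n1, n5, n6}
n7 ∉ Sat(E[~halt U AG ((ready | ~safe) -> safe)]) = {n1, n5, n6}, so the formula does not hold at n7.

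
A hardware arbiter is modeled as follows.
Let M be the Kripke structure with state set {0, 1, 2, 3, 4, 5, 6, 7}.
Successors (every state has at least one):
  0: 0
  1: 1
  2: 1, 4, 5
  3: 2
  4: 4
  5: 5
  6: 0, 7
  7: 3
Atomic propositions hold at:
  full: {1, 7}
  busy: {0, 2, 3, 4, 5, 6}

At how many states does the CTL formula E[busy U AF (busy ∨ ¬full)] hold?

Sat(¬full) = {0, 2, 3, 4, 5, 6}
Sat(busy ∨ ¬full) = {0, 2, 3, 4, 5, 6}
AF (busy ∨ ¬full): least fixpoint, start Z0 = {0, 2, 3, 4, 5, 6}, add states with every successor in Z. Z1 = {0, 2, 3, 4, 5, 6, 7}; fixed.
Sat(AF (busy ∨ ¬full)) = {0, 2, 3, 4, 5, 6, 7}
E[busy U AF (busy ∨ ¬full)]: least fixpoint, start Z0 = Sat(AF (busy ∨ ¬full)) = {0, 2, 3, 4, 5, 6, 7}, add states in Sat(busy) with some successor in Z. Already a fixed point.
Sat(E[busy U AF (busy ∨ ¬full)]) = {0, 2, 3, 4, 5, 6, 7}
|Sat(E[busy U AF (busy ∨ ¬full)])| = |{0, 2, 3, 4, 5, 6, 7}| = 7.

7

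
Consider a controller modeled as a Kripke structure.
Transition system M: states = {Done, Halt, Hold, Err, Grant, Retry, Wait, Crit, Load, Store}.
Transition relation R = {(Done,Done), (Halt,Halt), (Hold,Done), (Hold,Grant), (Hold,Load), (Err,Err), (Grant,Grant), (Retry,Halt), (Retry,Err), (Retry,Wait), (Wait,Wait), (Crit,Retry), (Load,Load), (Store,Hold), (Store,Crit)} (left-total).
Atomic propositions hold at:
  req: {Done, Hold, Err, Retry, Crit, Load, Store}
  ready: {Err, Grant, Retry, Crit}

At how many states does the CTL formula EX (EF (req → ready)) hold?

Sat(req → ready) = {Halt, Err, Grant, Retry, Wait, Crit}
EF (req → ready): least fixpoint, start Z0 = {Halt, Err, Grant, Retry, Wait, Crit}, add states with some successor in Z. Z1 = {Halt, Hold, Err, Grant, Retry, Wait, Crit, Store}; fixed.
Sat(EF (req → ready)) = {Halt, Hold, Err, Grant, Retry, Wait, Crit, Store}
Sat(EX (EF (req → ready))) = {s : some successor in {Halt, Hold, Err, Grant, Retry, Wait, Crit, Store}} = {Halt, Hold, Err, Grant, Retry, Wait, Crit, Store}
|Sat(EX (EF (req → ready)))| = |{Halt, Hold, Err, Grant, Retry, Wait, Crit, Store}| = 8.

8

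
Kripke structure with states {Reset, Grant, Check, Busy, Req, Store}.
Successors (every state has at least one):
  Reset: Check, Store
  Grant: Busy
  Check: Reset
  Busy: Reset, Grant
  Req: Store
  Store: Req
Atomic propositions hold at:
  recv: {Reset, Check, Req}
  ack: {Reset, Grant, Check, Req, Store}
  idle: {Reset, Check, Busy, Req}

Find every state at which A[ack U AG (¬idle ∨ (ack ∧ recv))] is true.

{Reset, Check, Req, Store}

Sat(¬idle) = {Grant, Store}
Sat(ack ∧ recv) = {Reset, Check, Req}
Sat(¬idle ∨ (ack ∧ recv)) = {Reset, Grant, Check, Req, Store}
AG (¬idle ∨ (ack ∧ recv)): greatest fixpoint, start Z0 = {Reset, Grant, Check, Req, Store}, keep only states in Sat with every successor in Z. Z1 = {Reset, Check, Req, Store}; fixed.
Sat(AG (¬idle ∨ (ack ∧ recv))) = {Reset, Check, Req, Store}
A[ack U AG (¬idle ∨ (ack ∧ recv))]: least fixpoint, start Z0 = Sat(AG (¬idle ∨ (ack ∧ recv))) = {Reset, Check, Req, Store}, add states in Sat(ack) with every successor in Z. Already a fixed point.
Sat(A[ack U AG (¬idle ∨ (ack ∧ recv))]) = {Reset, Check, Req, Store}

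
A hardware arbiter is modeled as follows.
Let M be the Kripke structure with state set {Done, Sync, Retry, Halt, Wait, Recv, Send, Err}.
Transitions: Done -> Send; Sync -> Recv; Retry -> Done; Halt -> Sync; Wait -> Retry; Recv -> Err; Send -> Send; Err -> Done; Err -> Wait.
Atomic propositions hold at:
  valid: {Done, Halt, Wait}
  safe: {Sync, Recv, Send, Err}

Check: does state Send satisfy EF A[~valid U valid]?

Sat(~valid) = {Sync, Retry, Recv, Send, Err}
A[~valid U valid]: least fixpoint, start Z0 = Sat(valid) = {Done, Halt, Wait}, add states in Sat(~valid) with every successor in Z. Z1 = {Done, Retry, Halt, Wait, Err}; Z2 = {Done, Retry, Halt, Wait, Recv, Err}; Z3 = {Done, Sync, Retry, Halt, Wait, Recv, Err}; fixed.
Sat(A[~valid U valid]) = {Done, Sync, Retry, Halt, Wait, Recv, Err}
EF A[~valid U valid]: least fixpoint, start Z0 = {Done, Sync, Retry, Halt, Wait, Recv, Err}, add states with some successor in Z. Already a fixed point.
Sat(EF A[~valid U valid]) = {Done, Sync, Retry, Halt, Wait, Recv, Err}
Send ∉ Sat(EF A[~valid U valid]) = {Done, Sync, Retry, Halt, Wait, Recv, Err}, so the formula does not hold at Send.

No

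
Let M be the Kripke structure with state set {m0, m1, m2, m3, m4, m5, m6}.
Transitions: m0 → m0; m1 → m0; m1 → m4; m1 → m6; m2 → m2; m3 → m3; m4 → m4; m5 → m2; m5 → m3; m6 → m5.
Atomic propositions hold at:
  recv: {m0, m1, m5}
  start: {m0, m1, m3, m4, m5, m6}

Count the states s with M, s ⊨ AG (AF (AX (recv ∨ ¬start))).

2

Sat(¬start) = {m2}
Sat(recv ∨ ¬start) = {m0, m1, m2, m5}
Sat(AX (recv ∨ ¬start)) = {s : every successor in {m0, m1, m2, m5}} = {m0, m2, m6}
AF (AX (recv ∨ ¬start)): least fixpoint, start Z0 = {m0, m2, m6}, add states with every successor in Z. Already a fixed point.
Sat(AF (AX (recv ∨ ¬start))) = {m0, m2, m6}
AG (AF (AX (recv ∨ ¬start))): greatest fixpoint, start Z0 = {m0, m2, m6}, keep only states in Sat with every successor in Z. Z1 = {m0, m2}; fixed.
Sat(AG (AF (AX (recv ∨ ¬start)))) = {m0, m2}
|Sat(AG (AF (AX (recv ∨ ¬start))))| = |{m0, m2}| = 2.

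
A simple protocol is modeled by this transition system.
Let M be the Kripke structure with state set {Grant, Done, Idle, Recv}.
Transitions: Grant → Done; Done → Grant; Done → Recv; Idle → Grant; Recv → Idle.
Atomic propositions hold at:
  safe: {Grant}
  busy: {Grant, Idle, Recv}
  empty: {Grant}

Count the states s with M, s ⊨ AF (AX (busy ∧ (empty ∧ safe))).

Sat(empty ∧ safe) = {Grant}
Sat(busy ∧ (empty ∧ safe)) = {Grant}
Sat(AX (busy ∧ (empty ∧ safe))) = {s : every successor in {Grant}} = {Idle}
AF (AX (busy ∧ (empty ∧ safe))): least fixpoint, start Z0 = {Idle}, add states with every successor in Z. Z1 = {Idle, Recv}; fixed.
Sat(AF (AX (busy ∧ (empty ∧ safe)))) = {Idle, Recv}
|Sat(AF (AX (busy ∧ (empty ∧ safe))))| = |{Idle, Recv}| = 2.

2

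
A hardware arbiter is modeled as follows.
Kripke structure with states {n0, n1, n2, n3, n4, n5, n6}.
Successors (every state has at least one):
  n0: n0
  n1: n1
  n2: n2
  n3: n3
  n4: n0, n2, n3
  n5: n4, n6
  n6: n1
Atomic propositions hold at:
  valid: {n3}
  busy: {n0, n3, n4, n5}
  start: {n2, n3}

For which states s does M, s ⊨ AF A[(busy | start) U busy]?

Sat(busy | start) = {n0, n2, n3, n4, n5}
A[(busy | start) U busy]: least fixpoint, start Z0 = Sat(busy) = {n0, n3, n4, n5}, add states in Sat(busy | start) with every successor in Z. Already a fixed point.
Sat(A[(busy | start) U busy]) = {n0, n3, n4, n5}
AF A[(busy | start) U busy]: least fixpoint, start Z0 = {n0, n3, n4, n5}, add states with every successor in Z. Already a fixed point.
Sat(AF A[(busy | start) U busy]) = {n0, n3, n4, n5}

{n0, n3, n4, n5}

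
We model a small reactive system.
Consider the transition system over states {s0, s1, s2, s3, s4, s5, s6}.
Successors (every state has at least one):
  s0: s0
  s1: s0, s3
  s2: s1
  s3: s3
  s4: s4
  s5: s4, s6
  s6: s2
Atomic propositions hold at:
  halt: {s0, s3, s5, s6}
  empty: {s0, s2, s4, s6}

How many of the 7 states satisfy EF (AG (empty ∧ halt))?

5

Sat(empty ∧ halt) = {s0, s6}
AG (empty ∧ halt): greatest fixpoint, start Z0 = {s0, s6}, keep only states in Sat with every successor in Z. Z1 = {s0}; fixed.
Sat(AG (empty ∧ halt)) = {s0}
EF (AG (empty ∧ halt)): least fixpoint, start Z0 = {s0}, add states with some successor in Z. Z1 = {s0, s1}; Z2 = {s0, s1, s2}; Z3 = {s0, s1, s2, s6}; Z4 = {s0, s1, s2, s5, s6}; fixed.
Sat(EF (AG (empty ∧ halt))) = {s0, s1, s2, s5, s6}
|Sat(EF (AG (empty ∧ halt)))| = |{s0, s1, s2, s5, s6}| = 5.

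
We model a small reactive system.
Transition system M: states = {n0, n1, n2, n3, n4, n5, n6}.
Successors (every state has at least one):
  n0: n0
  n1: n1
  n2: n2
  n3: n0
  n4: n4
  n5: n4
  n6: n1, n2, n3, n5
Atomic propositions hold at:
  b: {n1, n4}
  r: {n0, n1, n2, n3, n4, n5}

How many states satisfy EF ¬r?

1

Sat(¬r) = {n6}
EF ¬r: least fixpoint, start Z0 = {n6}, add states with some successor in Z. Already a fixed point.
Sat(EF ¬r) = {n6}
|Sat(EF ¬r)| = |{n6}| = 1.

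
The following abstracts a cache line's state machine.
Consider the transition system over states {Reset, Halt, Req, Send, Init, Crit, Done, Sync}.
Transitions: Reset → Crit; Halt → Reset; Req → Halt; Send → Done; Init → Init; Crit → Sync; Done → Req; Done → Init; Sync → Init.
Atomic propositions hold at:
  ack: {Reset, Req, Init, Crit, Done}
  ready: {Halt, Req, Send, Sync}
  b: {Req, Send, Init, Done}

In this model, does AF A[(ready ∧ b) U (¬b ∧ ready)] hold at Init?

No

Sat(ready ∧ b) = {Req, Send}
Sat(¬b) = {Reset, Halt, Crit, Sync}
Sat(¬b ∧ ready) = {Halt, Sync}
A[(ready ∧ b) U (¬b ∧ ready)]: least fixpoint, start Z0 = Sat((¬b ∧ ready)) = {Halt, Sync}, add states in Sat(ready ∧ b) with every successor in Z. Z1 = {Halt, Req, Sync}; fixed.
Sat(A[(ready ∧ b) U (¬b ∧ ready)]) = {Halt, Req, Sync}
AF A[(ready ∧ b) U (¬b ∧ ready)]: least fixpoint, start Z0 = {Halt, Req, Sync}, add states with every successor in Z. Z1 = {Halt, Req, Crit, Sync}; Z2 = {Reset, Halt, Req, Crit, Sync}; fixed.
Sat(AF A[(ready ∧ b) U (¬b ∧ ready)]) = {Reset, Halt, Req, Crit, Sync}
Init ∉ Sat(AF A[(ready ∧ b) U (¬b ∧ ready)]) = {Reset, Halt, Req, Crit, Sync}, so the formula does not hold at Init.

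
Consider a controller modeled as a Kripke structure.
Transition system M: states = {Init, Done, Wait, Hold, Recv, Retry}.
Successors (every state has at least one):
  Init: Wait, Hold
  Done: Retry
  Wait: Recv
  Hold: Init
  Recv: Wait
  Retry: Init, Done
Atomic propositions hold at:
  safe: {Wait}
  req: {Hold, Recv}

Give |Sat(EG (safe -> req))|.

4

Sat(safe -> req) = {Init, Done, Hold, Recv, Retry}
EG (safe -> req): greatest fixpoint, start Z0 = {Init, Done, Hold, Recv, Retry}, keep only states in Sat with some successor in Z. Z1 = {Init, Done, Hold, Retry}; fixed.
Sat(EG (safe -> req)) = {Init, Done, Hold, Retry}
|Sat(EG (safe -> req))| = |{Init, Done, Hold, Retry}| = 4.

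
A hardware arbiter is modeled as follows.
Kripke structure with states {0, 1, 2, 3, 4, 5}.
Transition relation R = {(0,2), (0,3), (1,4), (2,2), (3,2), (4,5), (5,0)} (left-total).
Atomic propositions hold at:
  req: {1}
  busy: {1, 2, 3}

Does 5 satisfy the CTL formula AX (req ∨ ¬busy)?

Yes

Sat(¬busy) = {0, 4, 5}
Sat(req ∨ ¬busy) = {0, 1, 4, 5}
Sat(AX (req ∨ ¬busy)) = {s : every successor in {0, 1, 4, 5}} = {1, 4, 5}
5 ∈ Sat(AX (req ∨ ¬busy)) = {1, 4, 5}, so the formula holds at 5.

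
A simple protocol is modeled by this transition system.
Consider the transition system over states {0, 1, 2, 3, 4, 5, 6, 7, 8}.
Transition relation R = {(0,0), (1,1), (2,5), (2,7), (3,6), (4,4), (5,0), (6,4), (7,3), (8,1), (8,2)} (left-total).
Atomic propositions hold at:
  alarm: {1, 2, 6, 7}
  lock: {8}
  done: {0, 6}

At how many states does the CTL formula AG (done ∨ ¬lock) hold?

8

Sat(¬lock) = {0, 1, 2, 3, 4, 5, 6, 7}
Sat(done ∨ ¬lock) = {0, 1, 2, 3, 4, 5, 6, 7}
AG (done ∨ ¬lock): greatest fixpoint, start Z0 = {0, 1, 2, 3, 4, 5, 6, 7}, keep only states in Sat with every successor in Z. Already a fixed point.
Sat(AG (done ∨ ¬lock)) = {0, 1, 2, 3, 4, 5, 6, 7}
|Sat(AG (done ∨ ¬lock))| = |{0, 1, 2, 3, 4, 5, 6, 7}| = 8.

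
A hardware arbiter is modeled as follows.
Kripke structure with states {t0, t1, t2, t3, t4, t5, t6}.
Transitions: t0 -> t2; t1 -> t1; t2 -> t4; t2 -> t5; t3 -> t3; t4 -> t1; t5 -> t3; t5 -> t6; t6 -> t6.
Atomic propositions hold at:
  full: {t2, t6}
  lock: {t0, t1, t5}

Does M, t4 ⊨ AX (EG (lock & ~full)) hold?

Yes

Sat(~full) = {t0, t1, t3, t4, t5}
Sat(lock & ~full) = {t0, t1, t5}
EG (lock & ~full): greatest fixpoint, start Z0 = {t0, t1, t5}, keep only states in Sat with some successor in Z. Z1 = {t1}; fixed.
Sat(EG (lock & ~full)) = {t1}
Sat(AX (EG (lock & ~full))) = {s : every successor in {t1}} = {t1, t4}
t4 ∈ Sat(AX (EG (lock & ~full))) = {t1, t4}, so the formula holds at t4.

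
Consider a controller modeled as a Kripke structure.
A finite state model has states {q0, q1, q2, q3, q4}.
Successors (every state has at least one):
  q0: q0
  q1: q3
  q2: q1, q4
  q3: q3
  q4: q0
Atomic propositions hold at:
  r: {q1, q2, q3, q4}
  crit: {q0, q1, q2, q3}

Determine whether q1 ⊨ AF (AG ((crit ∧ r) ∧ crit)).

Yes

Sat(crit ∧ r) = {q1, q2, q3}
Sat((crit ∧ r) ∧ crit) = {q1, q2, q3}
AG ((crit ∧ r) ∧ crit): greatest fixpoint, start Z0 = {q1, q2, q3}, keep only states in Sat with every successor in Z. Z1 = {q1, q3}; fixed.
Sat(AG ((crit ∧ r) ∧ crit)) = {q1, q3}
AF (AG ((crit ∧ r) ∧ crit)): least fixpoint, start Z0 = {q1, q3}, add states with every successor in Z. Already a fixed point.
Sat(AF (AG ((crit ∧ r) ∧ crit))) = {q1, q3}
q1 ∈ Sat(AF (AG ((crit ∧ r) ∧ crit))) = {q1, q3}, so the formula holds at q1.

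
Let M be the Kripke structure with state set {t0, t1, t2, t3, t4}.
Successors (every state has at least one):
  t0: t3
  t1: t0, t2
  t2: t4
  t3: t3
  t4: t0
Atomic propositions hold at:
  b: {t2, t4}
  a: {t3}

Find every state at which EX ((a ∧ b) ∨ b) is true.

Sat(a ∧ b) = ∅
Sat((a ∧ b) ∨ b) = {t2, t4}
Sat(EX ((a ∧ b) ∨ b)) = {s : some successor in {t2, t4}} = {t1, t2}

{t1, t2}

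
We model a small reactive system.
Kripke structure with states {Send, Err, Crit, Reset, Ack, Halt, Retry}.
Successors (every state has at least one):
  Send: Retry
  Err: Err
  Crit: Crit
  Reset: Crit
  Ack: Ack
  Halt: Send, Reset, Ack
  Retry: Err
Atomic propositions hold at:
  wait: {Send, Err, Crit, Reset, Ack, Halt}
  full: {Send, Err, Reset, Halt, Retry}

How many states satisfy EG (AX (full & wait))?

Sat(full & wait) = {Send, Err, Reset, Halt}
Sat(AX (full & wait)) = {s : every successor in {Send, Err, Reset, Halt}} = {Err, Retry}
EG (AX (full & wait)): greatest fixpoint, start Z0 = {Err, Retry}, keep only states in Sat with some successor in Z. Already a fixed point.
Sat(EG (AX (full & wait))) = {Err, Retry}
|Sat(EG (AX (full & wait)))| = |{Err, Retry}| = 2.

2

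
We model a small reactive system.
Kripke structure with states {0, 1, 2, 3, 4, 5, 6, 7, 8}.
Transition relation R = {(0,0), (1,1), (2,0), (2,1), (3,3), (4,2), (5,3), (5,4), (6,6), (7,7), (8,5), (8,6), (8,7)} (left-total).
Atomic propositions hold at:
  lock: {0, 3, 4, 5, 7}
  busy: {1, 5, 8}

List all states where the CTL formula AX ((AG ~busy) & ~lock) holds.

Sat(~busy) = {0, 2, 3, 4, 6, 7}
AG ~busy: greatest fixpoint, start Z0 = {0, 2, 3, 4, 6, 7}, keep only states in Sat with every successor in Z. Z1 = {0, 3, 4, 6, 7}; Z2 = {0, 3, 6, 7}; fixed.
Sat(AG ~busy) = {0, 3, 6, 7}
Sat(~lock) = {1, 2, 6, 8}
Sat((AG ~busy) & ~lock) = {6}
Sat(AX ((AG ~busy) & ~lock)) = {s : every successor in {6}} = {6}

{6}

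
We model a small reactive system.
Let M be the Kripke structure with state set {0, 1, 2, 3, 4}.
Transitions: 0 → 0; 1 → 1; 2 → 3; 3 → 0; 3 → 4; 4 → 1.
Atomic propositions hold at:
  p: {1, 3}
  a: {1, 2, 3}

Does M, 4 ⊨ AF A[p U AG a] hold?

AG a: greatest fixpoint, start Z0 = {1, 2, 3}, keep only states in Sat with every successor in Z. Z1 = {1, 2}; Z2 = {1}; fixed.
Sat(AG a) = {1}
A[p U AG a]: least fixpoint, start Z0 = Sat(AG a) = {1}, add states in Sat(p) with every successor in Z. Already a fixed point.
Sat(A[p U AG a]) = {1}
AF A[p U AG a]: least fixpoint, start Z0 = {1}, add states with every successor in Z. Z1 = {1, 4}; fixed.
Sat(AF A[p U AG a]) = {1, 4}
4 ∈ Sat(AF A[p U AG a]) = {1, 4}, so the formula holds at 4.

Yes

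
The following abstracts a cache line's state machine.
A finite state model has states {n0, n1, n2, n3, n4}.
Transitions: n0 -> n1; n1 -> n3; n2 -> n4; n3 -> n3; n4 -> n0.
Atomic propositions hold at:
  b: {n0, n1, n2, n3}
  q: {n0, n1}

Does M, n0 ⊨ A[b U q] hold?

Yes

A[b U q]: least fixpoint, start Z0 = Sat(q) = {n0, n1}, add states in Sat(b) with every successor in Z. Already a fixed point.
Sat(A[b U q]) = {n0, n1}
n0 ∈ Sat(A[b U q]) = {n0, n1}, so the formula holds at n0.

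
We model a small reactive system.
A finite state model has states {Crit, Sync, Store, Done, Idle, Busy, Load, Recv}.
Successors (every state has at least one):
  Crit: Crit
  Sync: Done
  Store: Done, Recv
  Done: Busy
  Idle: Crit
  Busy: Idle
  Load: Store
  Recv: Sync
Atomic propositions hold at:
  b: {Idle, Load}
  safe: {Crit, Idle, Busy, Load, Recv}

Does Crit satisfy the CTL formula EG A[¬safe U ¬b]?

Yes

Sat(¬safe) = {Sync, Store, Done}
Sat(¬b) = {Crit, Sync, Store, Done, Busy, Recv}
A[¬safe U ¬b]: least fixpoint, start Z0 = Sat(¬b) = {Crit, Sync, Store, Done, Busy, Recv}, add states in Sat(¬safe) with every successor in Z. Already a fixed point.
Sat(A[¬safe U ¬b]) = {Crit, Sync, Store, Done, Busy, Recv}
EG A[¬safe U ¬b]: greatest fixpoint, start Z0 = {Crit, Sync, Store, Done, Busy, Recv}, keep only states in Sat with some successor in Z. Z1 = {Crit, Sync, Store, Done, Recv}; Z2 = {Crit, Sync, Store, Recv}; Z3 = {Crit, Store, Recv}; Z4 = {Crit, Store}; Z5 = {Crit}; fixed.
Sat(EG A[¬safe U ¬b]) = {Crit}
Crit ∈ Sat(EG A[¬safe U ¬b]) = {Crit}, so the formula holds at Crit.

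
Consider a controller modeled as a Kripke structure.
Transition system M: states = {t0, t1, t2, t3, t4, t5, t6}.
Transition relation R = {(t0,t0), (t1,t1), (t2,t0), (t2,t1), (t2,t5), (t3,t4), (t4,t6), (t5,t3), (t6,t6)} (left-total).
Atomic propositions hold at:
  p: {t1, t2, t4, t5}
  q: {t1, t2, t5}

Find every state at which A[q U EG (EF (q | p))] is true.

Sat(q | p) = {t1, t2, t4, t5}
EF (q | p): least fixpoint, start Z0 = {t1, t2, t4, t5}, add states with some successor in Z. Z1 = {t1, t2, t3, t4, t5}; fixed.
Sat(EF (q | p)) = {t1, t2, t3, t4, t5}
EG (EF (q | p)): greatest fixpoint, start Z0 = {t1, t2, t3, t4, t5}, keep only states in Sat with some successor in Z. Z1 = {t1, t2, t3, t5}; Z2 = {t1, t2, t5}; Z3 = {t1, t2}; fixed.
Sat(EG (EF (q | p))) = {t1, t2}
A[q U EG (EF (q | p))]: least fixpoint, start Z0 = Sat(EG (EF (q | p))) = {t1, t2}, add states in Sat(q) with every successor in Z. Already a fixed point.
Sat(A[q U EG (EF (q | p))]) = {t1, t2}

{t1, t2}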